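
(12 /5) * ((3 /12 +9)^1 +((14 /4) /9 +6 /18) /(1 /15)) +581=3146 /5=629.20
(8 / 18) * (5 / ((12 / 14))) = 70 / 27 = 2.59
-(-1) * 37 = 37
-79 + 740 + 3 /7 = 4630 /7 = 661.43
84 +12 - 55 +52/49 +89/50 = 107411/2450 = 43.84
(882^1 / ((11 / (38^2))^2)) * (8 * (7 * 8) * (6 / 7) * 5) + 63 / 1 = 3531052715463 / 121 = 29182253846.80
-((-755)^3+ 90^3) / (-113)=-429639875 / 113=-3802122.79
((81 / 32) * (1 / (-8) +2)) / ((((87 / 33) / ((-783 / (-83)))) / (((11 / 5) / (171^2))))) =0.00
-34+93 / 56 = -1811 / 56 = -32.34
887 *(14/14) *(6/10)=2661/5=532.20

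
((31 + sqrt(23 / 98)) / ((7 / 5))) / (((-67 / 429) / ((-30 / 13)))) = 2475* sqrt(46) / 3283 + 153450 / 469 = 332.30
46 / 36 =23 / 18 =1.28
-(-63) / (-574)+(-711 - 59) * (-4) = 252551 / 82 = 3079.89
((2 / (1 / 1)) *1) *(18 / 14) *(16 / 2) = 144 / 7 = 20.57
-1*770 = -770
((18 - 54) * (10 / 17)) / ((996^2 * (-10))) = 1 / 468452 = 0.00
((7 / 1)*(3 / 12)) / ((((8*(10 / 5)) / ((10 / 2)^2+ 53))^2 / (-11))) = -117117 / 256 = -457.49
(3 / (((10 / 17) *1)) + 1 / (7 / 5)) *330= 1918.71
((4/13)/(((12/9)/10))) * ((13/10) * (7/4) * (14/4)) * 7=1029/8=128.62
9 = 9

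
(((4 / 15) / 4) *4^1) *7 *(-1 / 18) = -14 / 135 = -0.10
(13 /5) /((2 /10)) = 13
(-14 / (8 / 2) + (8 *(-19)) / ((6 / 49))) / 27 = -7469 / 162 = -46.10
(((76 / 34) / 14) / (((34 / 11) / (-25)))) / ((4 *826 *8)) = -5225 / 106943872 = -0.00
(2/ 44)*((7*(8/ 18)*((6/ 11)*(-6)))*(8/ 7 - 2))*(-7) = -336/ 121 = -2.78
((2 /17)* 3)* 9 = 3.18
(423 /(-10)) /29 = -423 /290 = -1.46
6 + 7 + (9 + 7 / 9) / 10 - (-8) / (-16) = 1213 / 90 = 13.48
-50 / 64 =-25 / 32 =-0.78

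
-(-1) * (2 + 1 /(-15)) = 29 /15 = 1.93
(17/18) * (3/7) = 17/42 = 0.40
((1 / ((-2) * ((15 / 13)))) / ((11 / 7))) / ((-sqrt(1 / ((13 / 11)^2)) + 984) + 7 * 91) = -1183 / 6950460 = -0.00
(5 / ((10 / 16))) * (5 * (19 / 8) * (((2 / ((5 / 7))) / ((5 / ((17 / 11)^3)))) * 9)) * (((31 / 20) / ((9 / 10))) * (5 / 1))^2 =3139726345 / 23958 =131051.27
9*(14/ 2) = 63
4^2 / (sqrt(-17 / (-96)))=64* sqrt(102) / 17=38.02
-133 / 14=-19 / 2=-9.50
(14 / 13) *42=588 / 13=45.23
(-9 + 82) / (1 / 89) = 6497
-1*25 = -25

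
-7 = -7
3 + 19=22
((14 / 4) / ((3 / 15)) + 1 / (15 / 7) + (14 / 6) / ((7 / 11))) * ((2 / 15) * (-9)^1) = -649 / 25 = -25.96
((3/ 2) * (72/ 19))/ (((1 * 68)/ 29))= 783/ 323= 2.42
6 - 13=-7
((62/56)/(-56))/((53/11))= -341/83104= -0.00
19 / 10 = 1.90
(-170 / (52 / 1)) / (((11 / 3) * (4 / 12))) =-765 / 286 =-2.67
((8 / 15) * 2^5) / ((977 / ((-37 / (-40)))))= 1184 / 73275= 0.02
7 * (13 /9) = 91 /9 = 10.11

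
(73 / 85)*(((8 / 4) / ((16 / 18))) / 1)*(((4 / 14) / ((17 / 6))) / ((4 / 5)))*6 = 5913 / 4046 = 1.46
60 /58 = 30 /29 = 1.03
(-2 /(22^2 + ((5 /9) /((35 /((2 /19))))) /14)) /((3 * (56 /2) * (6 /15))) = -1995 /16221748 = -0.00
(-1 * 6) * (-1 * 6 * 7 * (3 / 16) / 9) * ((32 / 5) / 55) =168 / 275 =0.61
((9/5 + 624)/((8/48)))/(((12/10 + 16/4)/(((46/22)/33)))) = 71967/1573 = 45.75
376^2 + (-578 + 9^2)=140879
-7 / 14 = -1 / 2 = -0.50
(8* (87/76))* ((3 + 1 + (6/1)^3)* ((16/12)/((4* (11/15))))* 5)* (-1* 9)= -783000/19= -41210.53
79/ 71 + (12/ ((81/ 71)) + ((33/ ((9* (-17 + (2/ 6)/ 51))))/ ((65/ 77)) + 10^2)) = 36082684351/ 323973000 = 111.38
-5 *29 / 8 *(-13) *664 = 156455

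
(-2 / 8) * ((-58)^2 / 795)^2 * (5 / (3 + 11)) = -1414562 / 884835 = -1.60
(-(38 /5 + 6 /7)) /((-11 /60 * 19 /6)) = 21312 /1463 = 14.57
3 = 3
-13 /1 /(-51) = 13 /51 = 0.25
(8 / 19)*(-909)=-7272 / 19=-382.74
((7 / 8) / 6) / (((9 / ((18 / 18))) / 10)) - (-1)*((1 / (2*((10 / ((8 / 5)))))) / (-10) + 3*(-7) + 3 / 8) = -138179 / 6750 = -20.47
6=6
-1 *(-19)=19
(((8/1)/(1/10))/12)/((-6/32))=-320/9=-35.56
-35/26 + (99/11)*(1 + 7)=1837/26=70.65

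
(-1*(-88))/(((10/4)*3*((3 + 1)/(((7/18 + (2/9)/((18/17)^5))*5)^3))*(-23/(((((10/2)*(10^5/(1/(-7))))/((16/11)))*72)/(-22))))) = -21563331.85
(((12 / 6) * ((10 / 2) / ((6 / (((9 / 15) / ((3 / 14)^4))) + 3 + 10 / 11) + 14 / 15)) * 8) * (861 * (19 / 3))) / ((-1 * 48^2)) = -3600479575 / 92484102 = -38.93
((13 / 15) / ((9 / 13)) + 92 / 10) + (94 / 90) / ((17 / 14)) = 25961 / 2295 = 11.31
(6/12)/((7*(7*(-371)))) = -1/36358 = -0.00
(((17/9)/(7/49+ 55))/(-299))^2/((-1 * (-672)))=2023/103579363495296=0.00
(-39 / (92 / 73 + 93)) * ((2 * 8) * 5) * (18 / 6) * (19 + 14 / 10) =-13938912 / 6881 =-2025.71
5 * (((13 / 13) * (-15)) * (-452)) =33900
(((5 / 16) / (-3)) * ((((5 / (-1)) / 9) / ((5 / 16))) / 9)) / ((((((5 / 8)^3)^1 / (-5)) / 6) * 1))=-1024 / 405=-2.53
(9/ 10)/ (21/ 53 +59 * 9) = 159/ 93880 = 0.00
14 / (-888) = -7 / 444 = -0.02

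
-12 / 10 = -6 / 5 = -1.20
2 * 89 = 178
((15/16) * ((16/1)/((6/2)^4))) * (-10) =-50/27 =-1.85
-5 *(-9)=45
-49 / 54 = -0.91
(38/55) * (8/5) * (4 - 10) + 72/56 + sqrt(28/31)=-10293/1925 + 2 * sqrt(217)/31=-4.40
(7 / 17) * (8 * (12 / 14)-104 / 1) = -40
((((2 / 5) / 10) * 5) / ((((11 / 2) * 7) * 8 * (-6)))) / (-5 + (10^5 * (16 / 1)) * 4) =-1 / 59135953800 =-0.00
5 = 5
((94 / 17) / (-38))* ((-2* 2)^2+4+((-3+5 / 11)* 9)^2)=-3098428 / 39083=-79.28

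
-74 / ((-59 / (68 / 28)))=1258 / 413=3.05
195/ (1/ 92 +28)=5980/ 859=6.96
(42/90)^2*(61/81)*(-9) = -2989/2025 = -1.48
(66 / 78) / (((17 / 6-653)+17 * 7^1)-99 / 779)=-51414 / 32282471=-0.00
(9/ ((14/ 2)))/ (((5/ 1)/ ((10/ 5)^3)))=72/ 35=2.06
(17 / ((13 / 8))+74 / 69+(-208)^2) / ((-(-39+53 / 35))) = 679317695 / 588432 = 1154.45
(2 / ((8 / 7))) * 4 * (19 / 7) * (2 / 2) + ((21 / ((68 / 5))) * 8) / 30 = 19.41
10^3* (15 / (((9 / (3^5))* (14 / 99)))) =20047500 / 7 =2863928.57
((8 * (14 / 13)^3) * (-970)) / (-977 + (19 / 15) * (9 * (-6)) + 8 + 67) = 26616800 / 2664961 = 9.99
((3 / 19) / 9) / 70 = 0.00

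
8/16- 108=-215/2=-107.50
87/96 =29/32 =0.91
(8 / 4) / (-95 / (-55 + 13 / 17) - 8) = -1844 / 5761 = -0.32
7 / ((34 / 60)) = 210 / 17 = 12.35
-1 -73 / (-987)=-0.93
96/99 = 0.97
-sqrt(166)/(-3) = sqrt(166)/3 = 4.29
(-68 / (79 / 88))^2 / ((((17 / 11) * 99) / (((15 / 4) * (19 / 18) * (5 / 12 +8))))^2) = 11139747025 / 40947201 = 272.05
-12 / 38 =-6 / 19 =-0.32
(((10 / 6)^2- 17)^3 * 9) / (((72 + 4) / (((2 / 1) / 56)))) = -131072 / 10773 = -12.17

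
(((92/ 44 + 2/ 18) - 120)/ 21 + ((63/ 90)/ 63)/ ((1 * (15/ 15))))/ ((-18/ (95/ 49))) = 315913/ 523908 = 0.60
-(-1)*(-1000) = -1000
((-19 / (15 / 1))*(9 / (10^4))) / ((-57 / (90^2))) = 81 / 500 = 0.16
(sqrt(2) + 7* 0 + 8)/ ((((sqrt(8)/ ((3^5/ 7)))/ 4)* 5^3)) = 486/ 875 + 1944* sqrt(2)/ 875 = 3.70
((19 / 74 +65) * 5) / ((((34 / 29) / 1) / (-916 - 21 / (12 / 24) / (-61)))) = -19547622985 / 76738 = -254731.98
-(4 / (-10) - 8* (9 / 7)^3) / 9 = 29846 / 15435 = 1.93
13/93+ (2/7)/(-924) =4661/33418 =0.14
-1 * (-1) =1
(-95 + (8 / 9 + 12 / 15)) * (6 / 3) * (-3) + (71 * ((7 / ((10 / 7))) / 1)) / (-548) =9193771 / 16440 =559.23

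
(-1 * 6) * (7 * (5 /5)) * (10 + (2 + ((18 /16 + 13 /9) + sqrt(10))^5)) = -42056454700463 /322486272-184004651075 * sqrt(10) /4478976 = -260325.40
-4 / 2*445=-890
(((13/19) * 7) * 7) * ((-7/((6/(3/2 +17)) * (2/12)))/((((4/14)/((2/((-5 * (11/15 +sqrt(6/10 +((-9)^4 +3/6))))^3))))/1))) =-467486211128706/37624396676289871201 +21254016920787 * sqrt(656210)/37624396676289871201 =0.00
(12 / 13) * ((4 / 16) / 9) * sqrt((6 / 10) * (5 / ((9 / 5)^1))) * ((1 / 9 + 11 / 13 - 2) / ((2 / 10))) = -610 * sqrt(15) / 13689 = -0.17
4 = 4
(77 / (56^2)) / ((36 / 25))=275 / 16128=0.02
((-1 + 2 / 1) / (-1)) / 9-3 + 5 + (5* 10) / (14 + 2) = 361 / 72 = 5.01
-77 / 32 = -2.41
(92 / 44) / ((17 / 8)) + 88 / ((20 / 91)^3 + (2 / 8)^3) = 793881785128 / 236661777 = 3354.50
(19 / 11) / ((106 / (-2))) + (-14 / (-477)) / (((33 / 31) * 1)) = -79 / 15741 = -0.01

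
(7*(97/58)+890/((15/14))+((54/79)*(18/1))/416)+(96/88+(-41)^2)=19849369651/7862712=2524.49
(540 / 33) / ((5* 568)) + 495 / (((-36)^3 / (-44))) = 478337 / 1012176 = 0.47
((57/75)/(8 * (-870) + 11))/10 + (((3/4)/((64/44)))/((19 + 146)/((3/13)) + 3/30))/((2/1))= 138975317/397538392000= 0.00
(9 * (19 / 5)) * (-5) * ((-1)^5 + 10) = -1539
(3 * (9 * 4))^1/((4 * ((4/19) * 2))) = 513/8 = 64.12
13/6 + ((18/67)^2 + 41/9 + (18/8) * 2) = 456305/40401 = 11.29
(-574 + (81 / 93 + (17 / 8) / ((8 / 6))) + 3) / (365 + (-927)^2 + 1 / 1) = -563987 / 852817440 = -0.00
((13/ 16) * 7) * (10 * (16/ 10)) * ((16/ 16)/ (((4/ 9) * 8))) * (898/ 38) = 367731/ 608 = 604.82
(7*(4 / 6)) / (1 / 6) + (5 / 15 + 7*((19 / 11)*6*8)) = 20087 / 33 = 608.70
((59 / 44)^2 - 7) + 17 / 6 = -13757 / 5808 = -2.37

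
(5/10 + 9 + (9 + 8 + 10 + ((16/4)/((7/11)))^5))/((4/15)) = 4965890385/134456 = 36933.20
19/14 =1.36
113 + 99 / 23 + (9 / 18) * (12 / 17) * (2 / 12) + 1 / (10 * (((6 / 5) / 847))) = 881845 / 4692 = 187.95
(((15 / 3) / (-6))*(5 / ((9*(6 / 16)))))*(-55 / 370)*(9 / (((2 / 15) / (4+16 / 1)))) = 27500 / 111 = 247.75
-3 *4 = -12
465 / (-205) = -93 / 41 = -2.27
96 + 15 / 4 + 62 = 647 / 4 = 161.75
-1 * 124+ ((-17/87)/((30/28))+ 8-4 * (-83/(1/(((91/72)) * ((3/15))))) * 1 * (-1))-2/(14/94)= -1300417/6090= -213.53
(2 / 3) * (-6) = -4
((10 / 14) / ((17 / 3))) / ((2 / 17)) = 15 / 14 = 1.07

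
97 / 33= 2.94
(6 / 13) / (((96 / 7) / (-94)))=-329 / 104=-3.16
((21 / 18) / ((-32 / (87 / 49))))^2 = 841 / 200704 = 0.00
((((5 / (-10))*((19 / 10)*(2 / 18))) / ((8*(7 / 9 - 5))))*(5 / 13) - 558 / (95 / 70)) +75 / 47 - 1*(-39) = -275317891 / 742976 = -370.56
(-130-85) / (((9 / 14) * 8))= -1505 / 36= -41.81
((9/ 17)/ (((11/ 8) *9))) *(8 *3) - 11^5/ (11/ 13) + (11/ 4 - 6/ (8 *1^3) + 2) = -35591331/ 187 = -190327.97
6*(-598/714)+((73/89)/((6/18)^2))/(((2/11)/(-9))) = -7846561/21182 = -370.44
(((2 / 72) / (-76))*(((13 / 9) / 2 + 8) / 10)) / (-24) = 157 / 11819520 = 0.00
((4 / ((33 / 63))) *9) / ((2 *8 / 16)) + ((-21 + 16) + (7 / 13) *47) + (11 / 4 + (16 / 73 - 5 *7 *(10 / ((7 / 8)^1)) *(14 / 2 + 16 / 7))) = -1058763925 / 292292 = -3622.28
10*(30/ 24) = 25/ 2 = 12.50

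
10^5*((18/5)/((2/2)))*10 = 3600000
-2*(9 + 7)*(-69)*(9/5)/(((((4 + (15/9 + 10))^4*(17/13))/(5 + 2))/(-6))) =-878859072/414772885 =-2.12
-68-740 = -808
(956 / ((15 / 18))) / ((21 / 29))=55448 / 35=1584.23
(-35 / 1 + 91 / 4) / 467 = -49 / 1868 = -0.03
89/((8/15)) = 1335/8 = 166.88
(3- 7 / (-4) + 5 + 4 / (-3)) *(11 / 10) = 1111 / 120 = 9.26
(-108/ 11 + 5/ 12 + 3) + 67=7999/ 132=60.60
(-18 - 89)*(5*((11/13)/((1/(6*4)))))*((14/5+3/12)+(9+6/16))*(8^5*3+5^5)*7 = -1245989234721/13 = -95845325747.77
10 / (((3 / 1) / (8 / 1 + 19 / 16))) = 245 / 8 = 30.62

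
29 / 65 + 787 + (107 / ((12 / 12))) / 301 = 15413339 / 19565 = 787.80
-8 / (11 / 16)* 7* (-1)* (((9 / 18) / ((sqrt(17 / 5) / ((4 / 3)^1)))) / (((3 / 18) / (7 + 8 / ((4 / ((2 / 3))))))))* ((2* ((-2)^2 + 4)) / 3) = 1433600* sqrt(85) / 1683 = 7853.32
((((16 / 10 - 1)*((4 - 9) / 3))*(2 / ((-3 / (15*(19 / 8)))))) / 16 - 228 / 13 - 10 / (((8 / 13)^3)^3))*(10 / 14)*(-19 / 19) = 3516491444385 / 6106906624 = 575.82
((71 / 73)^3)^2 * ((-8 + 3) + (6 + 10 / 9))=2433905394499 / 1362008036601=1.79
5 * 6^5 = 38880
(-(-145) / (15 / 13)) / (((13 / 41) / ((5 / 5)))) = 1189 / 3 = 396.33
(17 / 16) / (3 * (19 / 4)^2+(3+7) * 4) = 17 / 1723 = 0.01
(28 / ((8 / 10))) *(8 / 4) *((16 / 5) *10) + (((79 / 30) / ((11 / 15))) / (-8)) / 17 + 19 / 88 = 6702647 / 2992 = 2240.19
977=977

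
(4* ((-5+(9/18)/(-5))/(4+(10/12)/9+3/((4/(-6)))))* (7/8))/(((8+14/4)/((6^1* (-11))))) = -28917/115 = -251.45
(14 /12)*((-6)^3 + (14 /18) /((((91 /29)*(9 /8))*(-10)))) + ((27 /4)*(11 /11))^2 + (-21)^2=59272139 /252720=234.54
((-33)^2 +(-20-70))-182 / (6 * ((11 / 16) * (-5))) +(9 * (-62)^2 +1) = 5874796 / 165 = 35604.82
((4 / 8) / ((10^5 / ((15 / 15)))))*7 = 7 / 200000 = 0.00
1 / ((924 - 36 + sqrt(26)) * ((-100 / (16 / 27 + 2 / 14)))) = -5143 / 620957925 + 139 * sqrt(26) / 14902990200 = -0.00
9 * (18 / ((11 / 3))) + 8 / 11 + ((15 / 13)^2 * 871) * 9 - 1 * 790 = 1385877 / 143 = 9691.45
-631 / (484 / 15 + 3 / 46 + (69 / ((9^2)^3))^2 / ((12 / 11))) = -27325999086325020 / 1400160118303547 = -19.52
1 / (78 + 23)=1 / 101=0.01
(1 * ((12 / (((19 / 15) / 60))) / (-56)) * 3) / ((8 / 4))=-2025 / 133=-15.23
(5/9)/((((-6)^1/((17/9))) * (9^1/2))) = -85/2187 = -0.04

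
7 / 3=2.33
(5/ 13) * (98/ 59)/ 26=0.02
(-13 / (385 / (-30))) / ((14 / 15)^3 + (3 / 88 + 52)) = 2106000 / 109869179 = 0.02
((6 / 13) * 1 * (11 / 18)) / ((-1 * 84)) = -11 / 3276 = -0.00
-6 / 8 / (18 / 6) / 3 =-1 / 12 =-0.08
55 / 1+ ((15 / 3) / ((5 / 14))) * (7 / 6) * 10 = 655 / 3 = 218.33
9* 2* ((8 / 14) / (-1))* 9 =-648 / 7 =-92.57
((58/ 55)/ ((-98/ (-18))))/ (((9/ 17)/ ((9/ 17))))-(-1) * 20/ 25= 2678/ 2695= 0.99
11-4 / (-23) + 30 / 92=23 / 2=11.50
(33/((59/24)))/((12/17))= 1122/59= 19.02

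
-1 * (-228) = 228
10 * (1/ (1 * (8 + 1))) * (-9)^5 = -65610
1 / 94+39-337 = -28011 / 94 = -297.99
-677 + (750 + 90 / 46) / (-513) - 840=-5972126 / 3933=-1518.47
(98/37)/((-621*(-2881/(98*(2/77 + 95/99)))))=0.00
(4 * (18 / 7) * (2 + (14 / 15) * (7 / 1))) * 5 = 438.86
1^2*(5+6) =11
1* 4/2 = 2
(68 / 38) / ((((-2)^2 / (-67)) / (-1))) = 1139 / 38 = 29.97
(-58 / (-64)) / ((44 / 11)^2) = 29 / 512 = 0.06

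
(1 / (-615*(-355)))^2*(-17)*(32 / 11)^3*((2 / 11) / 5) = -1114112 / 3489375300778125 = -0.00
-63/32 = -1.97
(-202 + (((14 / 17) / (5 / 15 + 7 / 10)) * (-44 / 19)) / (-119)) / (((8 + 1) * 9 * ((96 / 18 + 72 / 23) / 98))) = -19374258127 / 671011182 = -28.87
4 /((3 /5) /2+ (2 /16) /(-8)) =1280 /91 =14.07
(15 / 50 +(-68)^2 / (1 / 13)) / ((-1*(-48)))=601123 / 480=1252.34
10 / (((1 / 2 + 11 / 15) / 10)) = 3000 / 37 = 81.08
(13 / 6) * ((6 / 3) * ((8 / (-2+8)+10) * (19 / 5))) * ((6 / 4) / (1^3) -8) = -54587 / 45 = -1213.04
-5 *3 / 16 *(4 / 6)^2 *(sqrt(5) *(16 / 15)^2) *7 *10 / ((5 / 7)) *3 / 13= -6272 *sqrt(5) / 585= -23.97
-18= -18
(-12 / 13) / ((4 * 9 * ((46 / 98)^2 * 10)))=-2401 / 206310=-0.01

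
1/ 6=0.17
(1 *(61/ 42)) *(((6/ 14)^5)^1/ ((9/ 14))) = 0.03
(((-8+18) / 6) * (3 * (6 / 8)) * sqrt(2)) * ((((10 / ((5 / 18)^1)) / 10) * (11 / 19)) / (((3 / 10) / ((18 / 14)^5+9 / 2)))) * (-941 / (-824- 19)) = 41822335665 * sqrt(2) / 179465146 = 329.57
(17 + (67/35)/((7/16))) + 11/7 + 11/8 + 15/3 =57471/1960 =29.32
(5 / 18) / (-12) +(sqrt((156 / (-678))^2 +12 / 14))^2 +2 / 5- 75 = -7115790439 / 96533640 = -73.71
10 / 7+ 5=45 / 7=6.43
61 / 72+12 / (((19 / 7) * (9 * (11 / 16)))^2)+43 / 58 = 446310463 / 273617784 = 1.63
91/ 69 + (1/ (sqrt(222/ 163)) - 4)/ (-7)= 913/ 483 - sqrt(36186)/ 1554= 1.77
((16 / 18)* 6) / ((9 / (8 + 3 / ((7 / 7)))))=176 / 27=6.52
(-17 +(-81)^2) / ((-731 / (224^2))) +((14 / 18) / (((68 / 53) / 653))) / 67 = -791973989219 / 1763172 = -449175.68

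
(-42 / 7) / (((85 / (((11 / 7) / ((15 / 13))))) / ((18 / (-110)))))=234 / 14875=0.02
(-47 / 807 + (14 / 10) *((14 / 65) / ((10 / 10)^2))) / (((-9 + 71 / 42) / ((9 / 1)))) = -8040186 / 26839475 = -0.30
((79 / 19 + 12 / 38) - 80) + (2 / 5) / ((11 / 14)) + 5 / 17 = -1327456 / 17765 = -74.72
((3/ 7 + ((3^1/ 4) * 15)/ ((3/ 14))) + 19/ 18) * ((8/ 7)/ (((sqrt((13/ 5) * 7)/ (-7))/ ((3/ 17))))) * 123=-1115528 * sqrt(455)/ 10829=-2197.34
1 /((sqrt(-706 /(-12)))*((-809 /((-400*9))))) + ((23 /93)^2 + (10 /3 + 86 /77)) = 3600*sqrt(2118) /285577 + 3004457 /665973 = 5.09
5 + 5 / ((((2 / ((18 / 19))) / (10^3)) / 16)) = 720095 / 19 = 37899.74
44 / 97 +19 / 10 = 2283 / 970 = 2.35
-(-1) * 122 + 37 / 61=7479 / 61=122.61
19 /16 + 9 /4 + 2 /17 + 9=3415 /272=12.56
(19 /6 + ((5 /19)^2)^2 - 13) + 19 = 7171405 /781926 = 9.17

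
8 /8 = 1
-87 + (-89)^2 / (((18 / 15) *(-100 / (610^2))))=-147370727 / 6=-24561787.83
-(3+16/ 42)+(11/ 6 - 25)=-1115/ 42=-26.55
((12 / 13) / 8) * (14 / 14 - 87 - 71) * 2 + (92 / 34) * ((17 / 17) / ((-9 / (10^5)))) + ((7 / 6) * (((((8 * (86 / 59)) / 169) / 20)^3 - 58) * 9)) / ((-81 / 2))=-570413807199210123479 / 18959094557310375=-30086.55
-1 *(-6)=6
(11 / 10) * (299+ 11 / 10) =33011 / 100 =330.11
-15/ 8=-1.88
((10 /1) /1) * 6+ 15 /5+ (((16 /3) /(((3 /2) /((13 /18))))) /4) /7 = 35773 /567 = 63.09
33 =33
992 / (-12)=-248 / 3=-82.67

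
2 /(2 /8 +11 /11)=1.60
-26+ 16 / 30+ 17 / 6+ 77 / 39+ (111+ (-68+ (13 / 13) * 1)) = 9103 / 390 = 23.34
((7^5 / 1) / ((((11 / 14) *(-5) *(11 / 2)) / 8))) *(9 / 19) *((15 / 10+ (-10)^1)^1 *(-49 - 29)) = -22464370656 / 11495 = -1954273.22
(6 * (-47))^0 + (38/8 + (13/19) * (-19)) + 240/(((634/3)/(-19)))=-28.83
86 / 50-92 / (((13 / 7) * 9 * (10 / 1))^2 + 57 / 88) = 1.72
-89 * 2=-178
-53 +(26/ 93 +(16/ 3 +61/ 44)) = -62745/ 1364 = -46.00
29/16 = 1.81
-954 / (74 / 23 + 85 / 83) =-224.92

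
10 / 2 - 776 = -771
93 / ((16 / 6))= 279 / 8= 34.88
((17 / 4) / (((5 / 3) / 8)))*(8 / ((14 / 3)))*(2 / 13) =2448 / 455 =5.38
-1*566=-566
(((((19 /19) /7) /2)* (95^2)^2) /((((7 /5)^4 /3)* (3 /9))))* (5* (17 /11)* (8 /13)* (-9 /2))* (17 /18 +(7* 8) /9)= -5023721830078125 /2403401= -2090255363.16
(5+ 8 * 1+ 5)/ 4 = 9/ 2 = 4.50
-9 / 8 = -1.12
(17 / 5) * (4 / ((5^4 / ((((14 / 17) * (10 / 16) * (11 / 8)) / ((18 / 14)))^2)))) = 0.01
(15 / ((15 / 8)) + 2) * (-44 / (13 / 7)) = -3080 / 13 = -236.92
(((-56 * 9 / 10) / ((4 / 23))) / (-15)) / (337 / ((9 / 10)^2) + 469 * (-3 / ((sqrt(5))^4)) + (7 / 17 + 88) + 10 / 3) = 665091 / 15543386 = 0.04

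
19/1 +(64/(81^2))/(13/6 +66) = 16995305/894483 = 19.00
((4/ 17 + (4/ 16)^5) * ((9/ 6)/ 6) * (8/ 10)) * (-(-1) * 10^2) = 20565/ 4352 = 4.73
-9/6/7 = -3/14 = -0.21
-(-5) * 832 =4160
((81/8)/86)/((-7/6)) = -243/2408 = -0.10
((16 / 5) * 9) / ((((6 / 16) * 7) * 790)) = 192 / 13825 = 0.01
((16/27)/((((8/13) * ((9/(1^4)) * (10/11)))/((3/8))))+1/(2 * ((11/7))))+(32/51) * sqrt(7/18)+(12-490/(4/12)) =-51950207/35640+16 * sqrt(14)/153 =-1457.25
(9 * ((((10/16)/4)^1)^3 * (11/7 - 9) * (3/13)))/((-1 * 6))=1125/114688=0.01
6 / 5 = 1.20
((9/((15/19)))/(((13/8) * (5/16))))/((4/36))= 65664/325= 202.04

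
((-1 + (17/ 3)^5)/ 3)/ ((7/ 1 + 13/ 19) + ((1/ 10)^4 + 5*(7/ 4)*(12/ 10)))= 269726660000/ 2518708851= 107.09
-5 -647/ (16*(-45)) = -2953/ 720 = -4.10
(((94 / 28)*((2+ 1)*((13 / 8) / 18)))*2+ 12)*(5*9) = 621.83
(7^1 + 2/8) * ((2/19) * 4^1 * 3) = 9.16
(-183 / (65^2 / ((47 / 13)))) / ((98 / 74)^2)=-11774769 / 131874925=-0.09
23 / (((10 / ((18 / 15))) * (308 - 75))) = 69 / 5825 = 0.01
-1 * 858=-858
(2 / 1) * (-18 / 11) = -36 / 11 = -3.27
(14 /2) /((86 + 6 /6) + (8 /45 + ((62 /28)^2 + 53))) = 61740 /1279613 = 0.05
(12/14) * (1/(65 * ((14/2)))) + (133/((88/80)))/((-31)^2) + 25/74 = 0.47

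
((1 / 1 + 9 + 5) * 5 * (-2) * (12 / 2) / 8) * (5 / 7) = -1125 / 14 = -80.36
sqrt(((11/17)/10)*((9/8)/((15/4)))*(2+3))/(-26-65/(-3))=-3*sqrt(2805)/2210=-0.07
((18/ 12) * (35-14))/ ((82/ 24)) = 378/ 41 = 9.22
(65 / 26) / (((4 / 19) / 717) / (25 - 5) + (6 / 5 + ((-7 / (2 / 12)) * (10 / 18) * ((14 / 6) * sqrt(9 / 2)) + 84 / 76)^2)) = 138841622758125 * sqrt(2) / 54736505979993094216 + 35912504916546525 / 191577770929975829756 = 0.00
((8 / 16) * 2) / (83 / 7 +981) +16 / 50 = 2231 / 6950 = 0.32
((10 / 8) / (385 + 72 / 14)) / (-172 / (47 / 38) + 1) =-0.00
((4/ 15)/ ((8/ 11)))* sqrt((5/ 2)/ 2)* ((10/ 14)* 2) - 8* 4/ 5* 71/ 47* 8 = -18176/ 235+11* sqrt(5)/ 42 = -76.76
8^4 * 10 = 40960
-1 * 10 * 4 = -40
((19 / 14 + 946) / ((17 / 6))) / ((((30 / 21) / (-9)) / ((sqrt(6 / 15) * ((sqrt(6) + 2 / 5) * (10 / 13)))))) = -716202 * sqrt(15) / 1105- 716202 * sqrt(10) / 5525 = -2920.18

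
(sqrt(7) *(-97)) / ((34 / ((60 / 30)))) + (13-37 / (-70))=947 / 70-97 *sqrt(7) / 17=-1.57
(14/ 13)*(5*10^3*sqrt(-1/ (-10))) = 7000*sqrt(10)/ 13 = 1702.76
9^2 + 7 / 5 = 412 / 5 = 82.40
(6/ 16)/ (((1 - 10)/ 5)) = -0.21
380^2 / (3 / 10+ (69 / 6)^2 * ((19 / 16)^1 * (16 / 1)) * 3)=2888000 / 150771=19.15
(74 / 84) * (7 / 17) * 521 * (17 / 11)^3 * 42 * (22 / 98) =5571053 / 847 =6577.39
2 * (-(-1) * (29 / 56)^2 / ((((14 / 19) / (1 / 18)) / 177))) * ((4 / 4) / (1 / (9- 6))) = 942761 / 43904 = 21.47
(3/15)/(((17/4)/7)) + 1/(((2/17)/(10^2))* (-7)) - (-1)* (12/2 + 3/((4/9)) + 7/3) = -106.02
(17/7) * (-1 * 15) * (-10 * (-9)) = -22950/7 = -3278.57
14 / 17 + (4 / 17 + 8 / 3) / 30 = 704 / 765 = 0.92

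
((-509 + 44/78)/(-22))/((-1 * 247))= -19829/211926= -0.09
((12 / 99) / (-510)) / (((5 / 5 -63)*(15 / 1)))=1 / 3912975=0.00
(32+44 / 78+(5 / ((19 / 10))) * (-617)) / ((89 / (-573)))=225192820 / 21983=10243.95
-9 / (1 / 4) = -36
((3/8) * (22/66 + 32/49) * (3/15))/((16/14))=29/448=0.06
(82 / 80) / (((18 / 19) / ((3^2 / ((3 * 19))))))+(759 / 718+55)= 4844599 / 86160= 56.23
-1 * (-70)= 70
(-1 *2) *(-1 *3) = 6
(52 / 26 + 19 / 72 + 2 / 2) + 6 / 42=1717 / 504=3.41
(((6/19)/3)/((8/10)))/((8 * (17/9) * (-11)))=-45/56848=-0.00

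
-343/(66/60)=-3430/11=-311.82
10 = 10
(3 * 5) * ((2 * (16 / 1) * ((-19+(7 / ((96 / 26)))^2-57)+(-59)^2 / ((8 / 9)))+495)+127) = 44503565 / 24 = 1854315.21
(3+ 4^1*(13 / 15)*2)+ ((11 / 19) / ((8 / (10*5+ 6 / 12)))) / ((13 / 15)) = 14.15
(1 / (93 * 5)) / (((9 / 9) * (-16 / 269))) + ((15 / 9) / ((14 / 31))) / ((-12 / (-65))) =3117601 / 156240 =19.95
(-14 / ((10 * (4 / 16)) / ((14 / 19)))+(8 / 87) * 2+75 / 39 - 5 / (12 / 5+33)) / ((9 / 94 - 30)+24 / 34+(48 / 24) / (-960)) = 350190271104 / 4732870455703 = 0.07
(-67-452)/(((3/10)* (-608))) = 865/304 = 2.85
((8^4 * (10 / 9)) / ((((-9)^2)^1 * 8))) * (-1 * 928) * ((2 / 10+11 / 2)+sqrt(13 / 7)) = -9027584 / 243 - 4751360 * sqrt(91) / 5103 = -46032.60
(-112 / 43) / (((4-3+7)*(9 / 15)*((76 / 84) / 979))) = -479710 / 817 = -587.16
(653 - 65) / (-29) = -588 / 29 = -20.28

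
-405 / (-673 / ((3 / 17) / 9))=135 / 11441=0.01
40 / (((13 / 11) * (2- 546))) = -0.06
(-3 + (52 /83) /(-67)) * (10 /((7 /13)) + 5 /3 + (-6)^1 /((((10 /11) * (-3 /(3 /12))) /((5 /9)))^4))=-860114521936055 /14122600998912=-60.90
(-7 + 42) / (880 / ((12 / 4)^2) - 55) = 9 / 11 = 0.82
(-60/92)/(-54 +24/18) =45/3634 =0.01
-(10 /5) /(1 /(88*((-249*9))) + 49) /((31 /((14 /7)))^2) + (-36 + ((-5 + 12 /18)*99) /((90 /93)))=-479.30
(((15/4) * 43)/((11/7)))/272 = 4515/11968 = 0.38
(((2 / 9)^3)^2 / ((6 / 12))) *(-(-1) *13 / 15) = 1664 / 7971615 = 0.00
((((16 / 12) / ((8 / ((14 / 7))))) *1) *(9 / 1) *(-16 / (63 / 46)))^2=541696 / 441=1228.34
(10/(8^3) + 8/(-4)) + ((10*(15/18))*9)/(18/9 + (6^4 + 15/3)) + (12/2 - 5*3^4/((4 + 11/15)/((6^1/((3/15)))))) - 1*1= -60719892251/23683328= -2563.82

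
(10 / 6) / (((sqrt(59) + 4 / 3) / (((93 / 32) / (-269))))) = 93 / 221656 - 279 * sqrt(59) / 886624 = -0.00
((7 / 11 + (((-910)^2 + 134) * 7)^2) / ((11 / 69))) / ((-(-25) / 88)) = 204095745933559032 / 275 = 742166348849305.57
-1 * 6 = -6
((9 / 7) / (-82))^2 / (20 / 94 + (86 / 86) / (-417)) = 1587519 / 1358429548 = 0.00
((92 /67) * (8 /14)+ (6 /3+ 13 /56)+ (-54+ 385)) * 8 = 2672.13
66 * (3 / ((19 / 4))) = 792 / 19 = 41.68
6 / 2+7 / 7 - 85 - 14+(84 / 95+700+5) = 58034 / 95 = 610.88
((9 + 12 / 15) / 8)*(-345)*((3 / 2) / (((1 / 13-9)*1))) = 131859 / 1856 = 71.04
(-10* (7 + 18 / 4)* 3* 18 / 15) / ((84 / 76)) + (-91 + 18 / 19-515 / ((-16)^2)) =-15888015 / 34048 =-466.64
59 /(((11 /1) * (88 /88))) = 59 /11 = 5.36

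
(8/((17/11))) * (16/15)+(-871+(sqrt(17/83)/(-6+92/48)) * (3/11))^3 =-4063032218454382051/6148876965 - 1975675837331556 * sqrt(1411)/1078754152091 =-660845102.84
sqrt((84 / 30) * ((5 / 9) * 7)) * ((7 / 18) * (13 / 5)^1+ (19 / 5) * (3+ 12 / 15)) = 48671 * sqrt(2) / 1350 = 50.99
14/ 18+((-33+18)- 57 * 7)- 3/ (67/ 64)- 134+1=-331100/ 603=-549.09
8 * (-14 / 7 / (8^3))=-1 / 32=-0.03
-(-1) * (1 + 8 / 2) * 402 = 2010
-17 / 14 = -1.21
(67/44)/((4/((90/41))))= 3015/3608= 0.84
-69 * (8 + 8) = -1104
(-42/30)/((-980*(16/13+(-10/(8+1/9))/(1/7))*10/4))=-949/12288500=-0.00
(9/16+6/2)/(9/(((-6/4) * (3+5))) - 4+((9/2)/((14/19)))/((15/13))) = 105/16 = 6.56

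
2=2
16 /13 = 1.23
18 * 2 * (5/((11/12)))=2160/11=196.36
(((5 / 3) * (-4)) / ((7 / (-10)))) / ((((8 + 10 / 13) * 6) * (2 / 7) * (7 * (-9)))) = -325 / 32319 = -0.01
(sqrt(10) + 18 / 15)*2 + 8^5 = 2*sqrt(10) + 163852 / 5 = 32776.72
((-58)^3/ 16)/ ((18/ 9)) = -24389/ 4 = -6097.25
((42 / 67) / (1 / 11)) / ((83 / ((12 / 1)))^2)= 66528 / 461563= 0.14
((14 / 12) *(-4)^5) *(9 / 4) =-2688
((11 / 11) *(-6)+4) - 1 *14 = -16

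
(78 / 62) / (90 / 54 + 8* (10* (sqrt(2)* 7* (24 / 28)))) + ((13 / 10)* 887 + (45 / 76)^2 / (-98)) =33696* sqrt(2) / 25712485 + 16782742633861027 / 14554500709280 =1153.10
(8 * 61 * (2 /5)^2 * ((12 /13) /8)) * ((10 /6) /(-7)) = -976 /455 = -2.15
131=131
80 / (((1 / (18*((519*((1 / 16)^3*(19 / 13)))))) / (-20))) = -2218725 / 416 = -5333.47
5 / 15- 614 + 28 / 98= -12881 / 21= -613.38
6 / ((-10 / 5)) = -3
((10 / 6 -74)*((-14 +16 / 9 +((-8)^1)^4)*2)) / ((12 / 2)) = -7975618 / 81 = -98464.42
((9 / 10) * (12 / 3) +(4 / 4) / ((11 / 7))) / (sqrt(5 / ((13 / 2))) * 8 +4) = -3029 / 5940 +233 * sqrt(130) / 2970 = 0.38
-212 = -212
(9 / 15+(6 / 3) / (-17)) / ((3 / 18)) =246 / 85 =2.89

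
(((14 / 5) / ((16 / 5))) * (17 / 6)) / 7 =17 / 48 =0.35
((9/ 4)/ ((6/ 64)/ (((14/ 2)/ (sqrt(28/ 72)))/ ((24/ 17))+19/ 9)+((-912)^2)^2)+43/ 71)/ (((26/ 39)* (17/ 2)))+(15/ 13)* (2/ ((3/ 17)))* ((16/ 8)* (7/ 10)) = 924537654440872488446504782099273/ 50206858570137632887134863999669-9* sqrt(14)/ 3199723317196968509791272959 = 18.41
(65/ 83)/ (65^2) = 1/ 5395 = 0.00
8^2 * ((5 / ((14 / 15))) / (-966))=-400 / 1127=-0.35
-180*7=-1260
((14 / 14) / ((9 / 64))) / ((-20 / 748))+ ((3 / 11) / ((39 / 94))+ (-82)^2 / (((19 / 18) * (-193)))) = -7039121318 / 23597145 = -298.30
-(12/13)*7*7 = -588/13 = -45.23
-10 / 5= -2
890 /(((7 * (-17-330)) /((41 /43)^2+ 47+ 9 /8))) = -322764285 /17964884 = -17.97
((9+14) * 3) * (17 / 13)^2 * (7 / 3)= 46529 / 169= 275.32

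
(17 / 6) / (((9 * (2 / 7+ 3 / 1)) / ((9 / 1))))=119 / 138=0.86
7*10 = 70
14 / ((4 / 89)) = 623 / 2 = 311.50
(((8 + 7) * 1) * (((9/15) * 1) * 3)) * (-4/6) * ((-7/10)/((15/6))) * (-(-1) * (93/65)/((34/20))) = 23436/5525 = 4.24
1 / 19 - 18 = -341 / 19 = -17.95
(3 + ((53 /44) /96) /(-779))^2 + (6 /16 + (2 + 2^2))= 166469673987577 /10827363926016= 15.37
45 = 45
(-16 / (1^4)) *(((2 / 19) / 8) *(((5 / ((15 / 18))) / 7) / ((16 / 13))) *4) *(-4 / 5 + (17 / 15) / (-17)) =338 / 665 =0.51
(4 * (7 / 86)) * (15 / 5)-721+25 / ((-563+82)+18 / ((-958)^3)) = -1309447019683349 / 1818486407467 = -720.08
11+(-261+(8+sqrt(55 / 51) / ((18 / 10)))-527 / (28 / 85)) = -51571 / 28+5 *sqrt(2805) / 459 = -1841.24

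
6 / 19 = 0.32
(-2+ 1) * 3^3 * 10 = -270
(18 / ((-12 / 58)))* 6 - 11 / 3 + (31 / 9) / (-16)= -75727 / 144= -525.88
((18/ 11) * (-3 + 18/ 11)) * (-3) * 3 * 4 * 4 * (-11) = -38880/ 11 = -3534.55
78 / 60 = 13 / 10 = 1.30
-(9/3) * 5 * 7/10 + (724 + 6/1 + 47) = 1533/2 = 766.50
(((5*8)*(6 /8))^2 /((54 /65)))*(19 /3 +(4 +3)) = 130000 /9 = 14444.44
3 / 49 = 0.06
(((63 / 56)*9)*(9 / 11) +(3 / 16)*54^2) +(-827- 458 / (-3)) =-31495 / 264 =-119.30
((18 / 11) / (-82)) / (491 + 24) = -9 / 232265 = -0.00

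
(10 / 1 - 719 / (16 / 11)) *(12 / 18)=-2583 / 8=-322.88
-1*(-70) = 70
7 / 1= 7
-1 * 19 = -19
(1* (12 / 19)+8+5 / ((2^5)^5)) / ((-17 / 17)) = -5502926943 / 637534208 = -8.63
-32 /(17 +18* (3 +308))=-32 /5615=-0.01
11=11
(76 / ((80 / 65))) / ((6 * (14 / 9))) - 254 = -27707 / 112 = -247.38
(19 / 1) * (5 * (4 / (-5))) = -76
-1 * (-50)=50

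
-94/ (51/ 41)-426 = -25580/ 51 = -501.57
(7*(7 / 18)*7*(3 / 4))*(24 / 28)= 49 / 4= 12.25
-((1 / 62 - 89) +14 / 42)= 16489 / 186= 88.65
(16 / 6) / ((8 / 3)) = 1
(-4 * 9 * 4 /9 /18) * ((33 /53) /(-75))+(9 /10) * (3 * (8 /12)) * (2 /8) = 21817 /47700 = 0.46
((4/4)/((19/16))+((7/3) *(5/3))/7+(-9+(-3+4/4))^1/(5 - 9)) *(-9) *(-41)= 116317/76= 1530.49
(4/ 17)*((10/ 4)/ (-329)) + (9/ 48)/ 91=317/ 1163344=0.00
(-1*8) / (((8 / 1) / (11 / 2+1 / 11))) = -123 / 22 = -5.59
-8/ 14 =-4/ 7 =-0.57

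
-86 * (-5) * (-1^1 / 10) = -43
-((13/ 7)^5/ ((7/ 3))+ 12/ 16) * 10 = -24042315/ 235298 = -102.18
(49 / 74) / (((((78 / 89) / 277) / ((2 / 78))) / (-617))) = -745334149 / 225108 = -3311.01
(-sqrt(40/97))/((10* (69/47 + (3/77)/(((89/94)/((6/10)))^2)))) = -143330495* sqrt(970)/103142011773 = -0.04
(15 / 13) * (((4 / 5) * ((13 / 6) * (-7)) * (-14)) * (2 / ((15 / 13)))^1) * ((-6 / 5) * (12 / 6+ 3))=-2038.40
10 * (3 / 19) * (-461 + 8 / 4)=-13770 / 19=-724.74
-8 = -8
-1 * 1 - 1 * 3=-4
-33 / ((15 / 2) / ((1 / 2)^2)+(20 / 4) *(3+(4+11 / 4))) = -44 / 105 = -0.42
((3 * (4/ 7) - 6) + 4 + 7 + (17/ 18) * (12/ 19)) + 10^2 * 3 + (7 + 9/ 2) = 254411/ 798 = 318.81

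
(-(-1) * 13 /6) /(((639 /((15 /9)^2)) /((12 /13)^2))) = 200 /24921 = 0.01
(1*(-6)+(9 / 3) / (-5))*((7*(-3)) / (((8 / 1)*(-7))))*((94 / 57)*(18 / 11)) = -1269 / 190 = -6.68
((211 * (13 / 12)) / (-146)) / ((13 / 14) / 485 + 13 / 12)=-716345 / 496546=-1.44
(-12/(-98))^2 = 36/2401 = 0.01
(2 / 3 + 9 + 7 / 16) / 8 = 485 / 384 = 1.26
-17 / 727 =-0.02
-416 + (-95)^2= 8609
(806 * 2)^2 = 2598544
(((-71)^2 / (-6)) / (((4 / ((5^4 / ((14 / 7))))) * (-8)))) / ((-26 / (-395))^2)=491576265625 / 259584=1893707.88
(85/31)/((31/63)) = 5355/961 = 5.57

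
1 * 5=5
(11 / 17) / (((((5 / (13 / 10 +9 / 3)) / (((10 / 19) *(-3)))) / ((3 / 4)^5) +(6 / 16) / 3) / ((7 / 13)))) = -2758536 / 23580479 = -0.12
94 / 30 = 47 / 15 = 3.13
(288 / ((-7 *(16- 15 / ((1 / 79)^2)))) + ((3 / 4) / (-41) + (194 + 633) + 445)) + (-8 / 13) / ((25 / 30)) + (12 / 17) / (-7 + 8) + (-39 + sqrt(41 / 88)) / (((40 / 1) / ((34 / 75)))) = 17 *sqrt(902) / 66000 + 943570471817873 / 742087971625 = 1271.52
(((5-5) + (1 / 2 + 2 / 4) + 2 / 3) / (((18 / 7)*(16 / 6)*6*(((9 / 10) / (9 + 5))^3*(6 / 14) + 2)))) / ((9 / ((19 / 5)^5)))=83231591786 / 46678097205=1.78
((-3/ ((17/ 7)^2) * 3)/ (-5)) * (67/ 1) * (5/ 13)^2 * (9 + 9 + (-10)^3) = -145075770/ 48841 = -2970.37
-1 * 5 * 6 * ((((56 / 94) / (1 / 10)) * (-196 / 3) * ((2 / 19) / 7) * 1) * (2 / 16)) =19600 / 893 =21.95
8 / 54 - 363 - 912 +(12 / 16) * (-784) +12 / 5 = -251161 / 135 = -1860.45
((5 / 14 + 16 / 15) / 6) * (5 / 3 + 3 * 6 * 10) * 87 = 3750.55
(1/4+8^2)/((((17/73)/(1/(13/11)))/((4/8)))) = 206371/1768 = 116.73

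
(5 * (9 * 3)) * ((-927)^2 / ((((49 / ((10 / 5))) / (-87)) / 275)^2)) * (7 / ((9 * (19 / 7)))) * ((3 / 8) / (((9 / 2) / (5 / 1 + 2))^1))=18491908019760.34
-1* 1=-1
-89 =-89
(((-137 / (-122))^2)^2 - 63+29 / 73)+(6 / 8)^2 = -488797537515 / 8085971144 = -60.45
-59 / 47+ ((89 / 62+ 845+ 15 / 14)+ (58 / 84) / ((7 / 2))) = 181291573 / 214179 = 846.45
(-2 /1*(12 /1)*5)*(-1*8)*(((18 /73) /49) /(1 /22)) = 380160 /3577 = 106.28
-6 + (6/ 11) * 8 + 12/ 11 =-0.55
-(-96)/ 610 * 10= 96/ 61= 1.57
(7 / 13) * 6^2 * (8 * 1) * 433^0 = 2016 / 13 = 155.08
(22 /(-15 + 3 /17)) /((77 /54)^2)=-2754 /3773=-0.73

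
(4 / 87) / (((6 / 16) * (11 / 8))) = 256 / 2871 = 0.09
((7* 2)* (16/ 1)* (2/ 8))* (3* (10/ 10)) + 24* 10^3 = 24168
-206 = -206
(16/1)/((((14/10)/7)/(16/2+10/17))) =11680/17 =687.06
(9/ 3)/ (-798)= -1/ 266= -0.00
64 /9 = 7.11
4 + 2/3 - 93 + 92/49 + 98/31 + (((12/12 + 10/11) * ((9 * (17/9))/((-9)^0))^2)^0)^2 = -82.29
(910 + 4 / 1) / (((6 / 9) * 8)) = 1371 / 8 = 171.38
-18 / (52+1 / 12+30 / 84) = -1512 / 4405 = -0.34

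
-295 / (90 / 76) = -2242 / 9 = -249.11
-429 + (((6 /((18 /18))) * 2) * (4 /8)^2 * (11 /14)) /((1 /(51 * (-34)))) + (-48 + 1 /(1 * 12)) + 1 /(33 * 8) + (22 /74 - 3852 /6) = -5205.90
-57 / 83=-0.69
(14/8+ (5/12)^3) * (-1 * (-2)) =3149/864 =3.64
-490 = -490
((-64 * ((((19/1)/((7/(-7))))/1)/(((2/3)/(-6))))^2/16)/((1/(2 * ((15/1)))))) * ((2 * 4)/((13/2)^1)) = -4318670.77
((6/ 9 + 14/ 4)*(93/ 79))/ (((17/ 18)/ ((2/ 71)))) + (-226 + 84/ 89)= -1908679040/ 8486417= -224.91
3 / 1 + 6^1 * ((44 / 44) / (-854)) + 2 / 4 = 2983 / 854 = 3.49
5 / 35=1 / 7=0.14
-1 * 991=-991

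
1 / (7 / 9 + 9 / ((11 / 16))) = 99 / 1373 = 0.07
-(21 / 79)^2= -441 / 6241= -0.07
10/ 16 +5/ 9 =85/ 72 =1.18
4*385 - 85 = 1455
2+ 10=12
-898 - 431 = -1329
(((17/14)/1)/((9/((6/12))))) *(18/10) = 17/140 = 0.12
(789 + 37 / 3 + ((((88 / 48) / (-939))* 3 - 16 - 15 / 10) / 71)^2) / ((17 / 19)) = 67678018950448 / 75560844537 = 895.68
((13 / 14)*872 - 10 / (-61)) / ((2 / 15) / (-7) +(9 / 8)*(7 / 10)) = 82996320 / 78751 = 1053.91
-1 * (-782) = 782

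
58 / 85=0.68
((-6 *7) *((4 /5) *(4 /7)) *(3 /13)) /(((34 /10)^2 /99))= -142560 /3757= -37.95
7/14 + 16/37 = 69/74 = 0.93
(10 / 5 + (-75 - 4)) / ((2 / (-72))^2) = -99792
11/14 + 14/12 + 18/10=394/105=3.75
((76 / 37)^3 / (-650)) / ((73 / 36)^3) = -10240432128 / 6404085382825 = -0.00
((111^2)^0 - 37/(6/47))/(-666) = 1733/3996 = 0.43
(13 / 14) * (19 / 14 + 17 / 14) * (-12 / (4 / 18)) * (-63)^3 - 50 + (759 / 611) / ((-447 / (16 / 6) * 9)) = 79249359187288 / 2458053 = 32240704.00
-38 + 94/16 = -257/8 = -32.12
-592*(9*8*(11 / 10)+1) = -237392 / 5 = -47478.40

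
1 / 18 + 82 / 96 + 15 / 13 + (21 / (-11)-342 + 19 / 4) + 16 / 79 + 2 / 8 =-547640045 / 1626768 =-336.64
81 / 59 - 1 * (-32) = 1969 / 59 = 33.37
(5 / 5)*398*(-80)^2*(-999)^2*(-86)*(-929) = 203099188312396800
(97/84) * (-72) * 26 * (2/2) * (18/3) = -90792/7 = -12970.29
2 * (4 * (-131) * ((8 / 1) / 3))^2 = 35145728 / 9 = 3905080.89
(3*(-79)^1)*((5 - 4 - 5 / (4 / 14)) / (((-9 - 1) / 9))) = -70389 / 20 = -3519.45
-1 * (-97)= 97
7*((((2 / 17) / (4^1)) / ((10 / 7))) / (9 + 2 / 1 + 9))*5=0.04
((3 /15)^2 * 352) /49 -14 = -16798 /1225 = -13.71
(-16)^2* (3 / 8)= 96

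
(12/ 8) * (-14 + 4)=-15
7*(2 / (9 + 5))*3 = 3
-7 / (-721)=1 / 103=0.01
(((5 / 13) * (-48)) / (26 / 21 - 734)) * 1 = 1260 / 50011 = 0.03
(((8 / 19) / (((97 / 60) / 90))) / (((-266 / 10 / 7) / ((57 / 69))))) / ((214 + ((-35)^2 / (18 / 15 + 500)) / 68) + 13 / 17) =-5258304000 / 221656616623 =-0.02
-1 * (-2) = 2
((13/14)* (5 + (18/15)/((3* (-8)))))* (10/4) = 1287/112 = 11.49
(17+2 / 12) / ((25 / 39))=1339 / 50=26.78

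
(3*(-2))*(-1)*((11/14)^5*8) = 483153/33614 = 14.37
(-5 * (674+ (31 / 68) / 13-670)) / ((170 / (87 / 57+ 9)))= -89175 / 71383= -1.25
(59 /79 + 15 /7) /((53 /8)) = 12784 /29309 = 0.44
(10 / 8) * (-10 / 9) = -25 / 18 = -1.39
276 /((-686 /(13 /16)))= -897 /2744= -0.33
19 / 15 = 1.27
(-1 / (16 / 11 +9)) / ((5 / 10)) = -0.19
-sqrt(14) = -3.74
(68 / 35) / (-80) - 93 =-65117 / 700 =-93.02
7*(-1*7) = -49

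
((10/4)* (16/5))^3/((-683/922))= -472064/683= -691.16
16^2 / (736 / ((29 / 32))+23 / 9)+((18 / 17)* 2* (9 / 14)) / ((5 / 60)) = 421313544 / 25303565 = 16.65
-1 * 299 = -299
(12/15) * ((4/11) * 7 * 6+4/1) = 15.42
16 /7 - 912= -6368 /7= -909.71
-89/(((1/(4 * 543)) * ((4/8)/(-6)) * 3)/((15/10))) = 1159848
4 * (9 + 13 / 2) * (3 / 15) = 62 / 5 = 12.40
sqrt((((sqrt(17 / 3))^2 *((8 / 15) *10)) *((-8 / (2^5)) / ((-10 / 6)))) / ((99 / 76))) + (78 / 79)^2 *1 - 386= -2402942 / 6241 + 4 *sqrt(53295) / 495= -383.16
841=841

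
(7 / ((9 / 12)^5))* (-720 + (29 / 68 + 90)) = -76717312 / 4131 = -18571.12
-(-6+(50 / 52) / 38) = 5903 / 988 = 5.97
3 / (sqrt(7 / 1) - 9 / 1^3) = -27 / 74 - 3* sqrt(7) / 74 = -0.47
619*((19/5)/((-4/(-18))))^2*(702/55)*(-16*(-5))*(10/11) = 101650605264/605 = 168017529.36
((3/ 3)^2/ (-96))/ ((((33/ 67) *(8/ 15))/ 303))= -33835/ 2816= -12.02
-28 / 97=-0.29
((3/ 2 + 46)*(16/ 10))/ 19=4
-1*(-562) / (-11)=-562 / 11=-51.09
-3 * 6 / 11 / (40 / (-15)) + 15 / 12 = 1.86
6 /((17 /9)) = 54 /17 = 3.18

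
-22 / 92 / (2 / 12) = -33 / 23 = -1.43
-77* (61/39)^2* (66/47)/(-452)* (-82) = -129219167/2692677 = -47.99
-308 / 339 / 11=-28 / 339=-0.08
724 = 724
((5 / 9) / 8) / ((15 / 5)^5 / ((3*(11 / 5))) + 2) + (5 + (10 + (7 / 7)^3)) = 491959 / 30744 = 16.00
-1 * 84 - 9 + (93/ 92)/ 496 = -136893/ 1472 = -93.00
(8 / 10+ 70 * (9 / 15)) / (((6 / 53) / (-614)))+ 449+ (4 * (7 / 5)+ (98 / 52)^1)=-18070763 / 78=-231676.45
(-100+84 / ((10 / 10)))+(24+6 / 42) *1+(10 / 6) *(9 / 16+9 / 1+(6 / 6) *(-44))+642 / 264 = -173051 / 3696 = -46.82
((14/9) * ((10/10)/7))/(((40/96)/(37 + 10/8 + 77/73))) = 22954/1095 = 20.96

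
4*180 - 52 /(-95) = 68452 /95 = 720.55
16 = 16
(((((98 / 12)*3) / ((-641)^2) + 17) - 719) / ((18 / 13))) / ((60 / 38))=-28497717625 / 88750296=-321.10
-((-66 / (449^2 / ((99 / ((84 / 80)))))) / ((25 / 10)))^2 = -303595776 / 1991505196849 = -0.00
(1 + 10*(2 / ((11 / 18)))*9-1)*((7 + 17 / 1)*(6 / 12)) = 38880 / 11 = 3534.55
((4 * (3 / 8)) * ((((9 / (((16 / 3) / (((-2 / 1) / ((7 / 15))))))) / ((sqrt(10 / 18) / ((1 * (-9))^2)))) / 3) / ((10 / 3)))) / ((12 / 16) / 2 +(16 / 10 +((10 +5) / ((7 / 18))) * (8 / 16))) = -59049 * sqrt(5) / 23812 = -5.55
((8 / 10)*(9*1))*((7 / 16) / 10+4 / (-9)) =-577 / 200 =-2.88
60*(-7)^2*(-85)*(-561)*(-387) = -54255039300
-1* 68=-68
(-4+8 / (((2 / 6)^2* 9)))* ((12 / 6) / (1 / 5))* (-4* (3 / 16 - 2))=290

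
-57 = -57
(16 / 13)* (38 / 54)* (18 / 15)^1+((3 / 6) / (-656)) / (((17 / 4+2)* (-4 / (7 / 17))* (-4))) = 271215821 / 260956800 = 1.04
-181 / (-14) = 181 / 14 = 12.93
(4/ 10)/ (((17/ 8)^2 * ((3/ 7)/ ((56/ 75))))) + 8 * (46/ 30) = 4038376/ 325125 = 12.42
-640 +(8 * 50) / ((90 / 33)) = -1480 / 3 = -493.33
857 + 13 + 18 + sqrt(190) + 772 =sqrt(190) + 1660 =1673.78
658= 658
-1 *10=-10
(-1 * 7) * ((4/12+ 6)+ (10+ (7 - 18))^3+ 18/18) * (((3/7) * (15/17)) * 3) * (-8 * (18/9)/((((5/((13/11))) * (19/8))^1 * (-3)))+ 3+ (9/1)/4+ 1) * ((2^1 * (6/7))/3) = -255093/1309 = -194.88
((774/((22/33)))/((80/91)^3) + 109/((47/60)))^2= 1977455386039186805049/579076096000000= 3414845.47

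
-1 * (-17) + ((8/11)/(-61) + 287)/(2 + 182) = 2291457/123464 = 18.56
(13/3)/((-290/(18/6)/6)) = -39/145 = -0.27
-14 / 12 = -7 / 6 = -1.17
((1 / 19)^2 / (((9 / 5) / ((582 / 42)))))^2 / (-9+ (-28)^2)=9409 / 16034565519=0.00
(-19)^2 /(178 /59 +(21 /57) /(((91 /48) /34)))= 5260853 /140254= 37.51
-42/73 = -0.58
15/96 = 5/32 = 0.16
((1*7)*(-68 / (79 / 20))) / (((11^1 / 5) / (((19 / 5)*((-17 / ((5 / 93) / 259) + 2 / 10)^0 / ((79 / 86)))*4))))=-62222720 / 68651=-906.36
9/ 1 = 9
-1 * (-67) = 67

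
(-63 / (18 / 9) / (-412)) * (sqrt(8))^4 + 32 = 3800 / 103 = 36.89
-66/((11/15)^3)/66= -3375/1331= -2.54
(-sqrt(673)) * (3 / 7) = -3 * sqrt(673) / 7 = -11.12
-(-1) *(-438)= -438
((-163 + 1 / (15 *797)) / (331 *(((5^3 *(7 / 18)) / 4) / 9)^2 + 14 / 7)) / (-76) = 68187650688 / 19251423328345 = 0.00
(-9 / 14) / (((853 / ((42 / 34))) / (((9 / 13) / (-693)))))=27 / 29031002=0.00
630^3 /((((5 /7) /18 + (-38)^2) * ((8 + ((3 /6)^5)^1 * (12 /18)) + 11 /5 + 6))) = 7561421280000 /708327457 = 10675.04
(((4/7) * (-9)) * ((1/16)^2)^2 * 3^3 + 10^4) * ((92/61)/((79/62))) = 817725266741/69085184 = 11836.48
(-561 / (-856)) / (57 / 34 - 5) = -9537 / 48364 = -0.20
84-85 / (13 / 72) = -5028 / 13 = -386.77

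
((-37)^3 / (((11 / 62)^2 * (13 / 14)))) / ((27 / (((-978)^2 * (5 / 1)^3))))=-36212774479756000 / 4719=-7673823793124.81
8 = 8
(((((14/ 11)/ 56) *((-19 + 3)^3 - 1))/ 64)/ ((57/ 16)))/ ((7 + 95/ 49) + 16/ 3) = -200753/ 7015712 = -0.03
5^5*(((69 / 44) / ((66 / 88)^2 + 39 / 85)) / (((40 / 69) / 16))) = 674475000 / 5093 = 132431.77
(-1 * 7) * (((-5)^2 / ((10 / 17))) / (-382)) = 595 / 764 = 0.78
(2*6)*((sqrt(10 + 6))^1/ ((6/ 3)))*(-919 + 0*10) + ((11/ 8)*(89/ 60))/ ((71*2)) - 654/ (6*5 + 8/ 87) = -1969805882969/ 89221440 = -22077.72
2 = 2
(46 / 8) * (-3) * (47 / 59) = -3243 / 236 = -13.74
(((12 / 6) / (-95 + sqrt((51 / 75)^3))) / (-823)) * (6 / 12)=2125 * sqrt(17) / 116051815976 + 1484375 / 116051815976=0.00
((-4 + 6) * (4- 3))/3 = 2/3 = 0.67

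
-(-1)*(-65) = -65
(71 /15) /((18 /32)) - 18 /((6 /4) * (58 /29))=326 /135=2.41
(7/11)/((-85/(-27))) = 189/935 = 0.20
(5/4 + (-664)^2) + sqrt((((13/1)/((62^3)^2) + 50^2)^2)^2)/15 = 41500949414605127450099197609/48394001435968497315840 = 857563.92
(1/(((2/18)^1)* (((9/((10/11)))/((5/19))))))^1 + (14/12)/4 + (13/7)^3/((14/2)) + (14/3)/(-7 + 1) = 24140741/36130248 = 0.67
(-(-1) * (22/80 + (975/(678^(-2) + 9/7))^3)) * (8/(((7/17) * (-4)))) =-20998827372954707540637486482689/9913703632671046564580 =-2118161703.34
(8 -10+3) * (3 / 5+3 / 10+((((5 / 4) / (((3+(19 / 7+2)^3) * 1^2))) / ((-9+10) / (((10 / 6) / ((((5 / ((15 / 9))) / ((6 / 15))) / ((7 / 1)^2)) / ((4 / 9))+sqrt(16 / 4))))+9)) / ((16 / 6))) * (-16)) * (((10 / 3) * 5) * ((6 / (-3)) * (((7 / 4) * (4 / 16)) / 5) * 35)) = -275034489485 / 3015982008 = -91.19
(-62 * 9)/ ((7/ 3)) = -1674/ 7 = -239.14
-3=-3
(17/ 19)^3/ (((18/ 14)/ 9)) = 34391/ 6859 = 5.01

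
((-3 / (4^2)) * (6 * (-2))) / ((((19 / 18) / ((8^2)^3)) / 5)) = 53084160 / 19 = 2793903.16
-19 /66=-0.29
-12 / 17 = -0.71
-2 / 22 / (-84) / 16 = 1 / 14784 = 0.00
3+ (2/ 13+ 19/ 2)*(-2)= -212/ 13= -16.31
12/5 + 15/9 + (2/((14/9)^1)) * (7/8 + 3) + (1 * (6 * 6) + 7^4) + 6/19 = 39043979/15960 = 2446.36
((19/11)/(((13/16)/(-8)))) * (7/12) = -4256/429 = -9.92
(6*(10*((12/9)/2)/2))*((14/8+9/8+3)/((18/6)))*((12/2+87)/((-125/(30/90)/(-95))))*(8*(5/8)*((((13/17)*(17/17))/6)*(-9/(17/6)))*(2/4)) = -1079637/1156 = -933.94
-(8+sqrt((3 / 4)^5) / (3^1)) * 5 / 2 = -20 - 15 * sqrt(3) / 64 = -20.41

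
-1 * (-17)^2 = -289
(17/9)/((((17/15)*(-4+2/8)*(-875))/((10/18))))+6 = 6.00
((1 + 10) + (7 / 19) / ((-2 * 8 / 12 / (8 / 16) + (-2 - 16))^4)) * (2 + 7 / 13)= 27.92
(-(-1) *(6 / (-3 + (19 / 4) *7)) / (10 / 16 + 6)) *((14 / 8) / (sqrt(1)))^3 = 0.16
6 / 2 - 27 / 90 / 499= 14967 / 4990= 3.00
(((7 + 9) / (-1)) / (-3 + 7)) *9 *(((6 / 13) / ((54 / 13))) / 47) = -4 / 47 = -0.09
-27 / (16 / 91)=-2457 / 16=-153.56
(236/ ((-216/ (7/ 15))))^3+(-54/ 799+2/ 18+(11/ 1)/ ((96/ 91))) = 17559036319213/ 1698485436000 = 10.34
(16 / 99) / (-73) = -16 / 7227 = -0.00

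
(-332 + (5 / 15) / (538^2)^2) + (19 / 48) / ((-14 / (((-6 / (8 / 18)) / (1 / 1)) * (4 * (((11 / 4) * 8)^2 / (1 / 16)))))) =20217265727099527 / 1759334411856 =11491.43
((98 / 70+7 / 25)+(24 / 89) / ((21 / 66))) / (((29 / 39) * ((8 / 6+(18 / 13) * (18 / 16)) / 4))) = 958010976 / 203705425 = 4.70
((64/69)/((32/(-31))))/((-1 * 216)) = 31/7452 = 0.00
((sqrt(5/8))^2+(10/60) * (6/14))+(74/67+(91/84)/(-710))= 1797527/998970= 1.80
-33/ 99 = -0.33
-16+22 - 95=-89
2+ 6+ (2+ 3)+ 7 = 20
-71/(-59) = 1.20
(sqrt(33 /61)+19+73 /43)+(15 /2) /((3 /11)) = sqrt(2013) /61+4145 /86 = 48.93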